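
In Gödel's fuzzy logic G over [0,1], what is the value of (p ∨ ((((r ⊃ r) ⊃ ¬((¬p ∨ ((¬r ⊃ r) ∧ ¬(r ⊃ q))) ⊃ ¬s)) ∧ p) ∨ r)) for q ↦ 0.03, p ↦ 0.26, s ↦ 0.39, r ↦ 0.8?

(r ⊃ r): 0.8 ≤ 0.8, so result = 1
¬p: Gödel ¬ of 0.26 = 0 (operand ≠ 0)
¬r: Gödel ¬ of 0.8 = 0 (operand ≠ 0)
(¬r ⊃ r): 0 ≤ 0.8, so result = 1
(r ⊃ q): 0.8 > 0.03, so result = 0.03
¬(r ⊃ q): Gödel ¬ of 0.03 = 0 (operand ≠ 0)
((¬r ⊃ r) ∧ ¬(r ⊃ q)) = min(1, 0) = 0
(¬p ∨ ((¬r ⊃ r) ∧ ¬(r ⊃ q))) = max(0, 0) = 0
¬s: Gödel ¬ of 0.39 = 0 (operand ≠ 0)
((¬p ∨ ((¬r ⊃ r) ∧ ¬(r ⊃ q))) ⊃ ¬s): 0 ≤ 0, so result = 1
¬((¬p ∨ ((¬r ⊃ r) ∧ ¬(r ⊃ q))) ⊃ ¬s): Gödel ¬ of 1 = 0 (operand ≠ 0)
((r ⊃ r) ⊃ ¬((¬p ∨ ((¬r ⊃ r) ∧ ¬(r ⊃ q))) ⊃ ¬s)): 1 > 0, so result = 0
(((r ⊃ r) ⊃ ¬((¬p ∨ ((¬r ⊃ r) ∧ ¬(r ⊃ q))) ⊃ ¬s)) ∧ p) = min(0, 0.26) = 0
((((r ⊃ r) ⊃ ¬((¬p ∨ ((¬r ⊃ r) ∧ ¬(r ⊃ q))) ⊃ ¬s)) ∧ p) ∨ r) = max(0, 0.8) = 0.8
(p ∨ ((((r ⊃ r) ⊃ ¬((¬p ∨ ((¬r ⊃ r) ∧ ¬(r ⊃ q))) ⊃ ¬s)) ∧ p) ∨ r)) = max(0.26, 0.8) = 0.8

0.80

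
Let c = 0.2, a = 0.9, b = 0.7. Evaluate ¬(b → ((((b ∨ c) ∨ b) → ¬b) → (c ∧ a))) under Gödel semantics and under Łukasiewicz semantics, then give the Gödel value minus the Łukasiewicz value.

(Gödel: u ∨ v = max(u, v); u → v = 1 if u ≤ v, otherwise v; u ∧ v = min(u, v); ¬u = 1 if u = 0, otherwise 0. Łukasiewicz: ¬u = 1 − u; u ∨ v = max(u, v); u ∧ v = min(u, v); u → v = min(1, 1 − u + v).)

-0.10

Gödel evaluation:
  (b ∨ c) = max(0.7, 0.2) = 0.7
  ((b ∨ c) ∨ b) = max(0.7, 0.7) = 0.7
  ¬b: Gödel ¬ of 0.7 = 0 (operand ≠ 0)
  (((b ∨ c) ∨ b) → ¬b): 0.7 > 0, so result = 0
  (c ∧ a) = min(0.2, 0.9) = 0.2
  ((((b ∨ c) ∨ b) → ¬b) → (c ∧ a)): 0 ≤ 0.2, so result = 1
  (b → ((((b ∨ c) ∨ b) → ¬b) → (c ∧ a))): 0.7 ≤ 1, so result = 1
  ¬(b → ((((b ∨ c) ∨ b) → ¬b) → (c ∧ a))): Gödel ¬ of 1 = 0 (operand ≠ 0)
  Gödel value = 0
Łukasiewicz evaluation:
  (b ∨ c) = max(0.7, 0.2) = 0.7
  ((b ∨ c) ∨ b) = max(0.7, 0.7) = 0.7
  ¬b: Łukasiewicz ¬ gives 1 − 0.7 = 0.3
  (((b ∨ c) ∨ b) → ¬b): min(1, 1 − 0.7 + 0.3) = 0.6
  (c ∧ a) = min(0.2, 0.9) = 0.2
  ((((b ∨ c) ∨ b) → ¬b) → (c ∧ a)): min(1, 1 − 0.6 + 0.2) = 0.6
  (b → ((((b ∨ c) ∨ b) → ¬b) → (c ∧ a))): min(1, 1 − 0.7 + 0.6) = 0.9
  ¬(b → ((((b ∨ c) ∨ b) → ¬b) → (c ∧ a))): Łukasiewicz ¬ gives 1 − 0.9 = 0.1
  Łukasiewicz value = 0.1
Difference: 0 − 0.1 = -0.10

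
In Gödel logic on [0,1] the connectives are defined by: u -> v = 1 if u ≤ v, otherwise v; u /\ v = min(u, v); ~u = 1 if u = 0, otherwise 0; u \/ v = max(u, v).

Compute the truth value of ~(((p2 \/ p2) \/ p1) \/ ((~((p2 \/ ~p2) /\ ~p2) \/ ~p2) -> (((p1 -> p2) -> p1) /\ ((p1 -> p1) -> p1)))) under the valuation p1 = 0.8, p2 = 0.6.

0.00

(p2 \/ p2) = max(0.6, 0.6) = 0.6
((p2 \/ p2) \/ p1) = max(0.6, 0.8) = 0.8
~p2: Gödel ¬ of 0.6 = 0 (operand ≠ 0)
(p2 \/ ~p2) = max(0.6, 0) = 0.6
~p2: Gödel ¬ of 0.6 = 0 (operand ≠ 0)
((p2 \/ ~p2) /\ ~p2) = min(0.6, 0) = 0
~((p2 \/ ~p2) /\ ~p2): Gödel ¬ of 0 = 1 (operand is 0)
~p2: Gödel ¬ of 0.6 = 0 (operand ≠ 0)
(~((p2 \/ ~p2) /\ ~p2) \/ ~p2) = max(1, 0) = 1
(p1 -> p2): 0.8 > 0.6, so result = 0.6
((p1 -> p2) -> p1): 0.6 ≤ 0.8, so result = 1
(p1 -> p1): 0.8 ≤ 0.8, so result = 1
((p1 -> p1) -> p1): 1 > 0.8, so result = 0.8
(((p1 -> p2) -> p1) /\ ((p1 -> p1) -> p1)) = min(1, 0.8) = 0.8
((~((p2 \/ ~p2) /\ ~p2) \/ ~p2) -> (((p1 -> p2) -> p1) /\ ((p1 -> p1) -> p1))): 1 > 0.8, so result = 0.8
(((p2 \/ p2) \/ p1) \/ ((~((p2 \/ ~p2) /\ ~p2) \/ ~p2) -> (((p1 -> p2) -> p1) /\ ((p1 -> p1) -> p1)))) = max(0.8, 0.8) = 0.8
~(((p2 \/ p2) \/ p1) \/ ((~((p2 \/ ~p2) /\ ~p2) \/ ~p2) -> (((p1 -> p2) -> p1) /\ ((p1 -> p1) -> p1)))): Gödel ¬ of 0.8 = 0 (operand ≠ 0)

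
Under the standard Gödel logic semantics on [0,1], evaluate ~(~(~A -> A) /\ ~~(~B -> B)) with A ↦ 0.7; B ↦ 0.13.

~A: Gödel ¬ of 0.7 = 0 (operand ≠ 0)
(~A -> A): 0 ≤ 0.7, so result = 1
~(~A -> A): Gödel ¬ of 1 = 0 (operand ≠ 0)
~B: Gödel ¬ of 0.13 = 0 (operand ≠ 0)
(~B -> B): 0 ≤ 0.13, so result = 1
~(~B -> B): Gödel ¬ of 1 = 0 (operand ≠ 0)
~~(~B -> B): Gödel ¬ of 0 = 1 (operand is 0)
(~(~A -> A) /\ ~~(~B -> B)) = min(0, 1) = 0
~(~(~A -> A) /\ ~~(~B -> B)): Gödel ¬ of 0 = 1 (operand is 0)

1.00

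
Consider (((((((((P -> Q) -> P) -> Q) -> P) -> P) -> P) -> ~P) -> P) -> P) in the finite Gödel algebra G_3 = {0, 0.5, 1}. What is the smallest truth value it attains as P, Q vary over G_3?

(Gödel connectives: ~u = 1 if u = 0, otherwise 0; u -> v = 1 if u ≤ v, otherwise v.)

0.50

The minimum is attained at P = 0.5, Q = 0:
  (P -> Q): 0.5 > 0, so result = 0
  ((P -> Q) -> P): 0 ≤ 0.5, so result = 1
  (((P -> Q) -> P) -> Q): 1 > 0, so result = 0
  ((((P -> Q) -> P) -> Q) -> P): 0 ≤ 0.5, so result = 1
  (((((P -> Q) -> P) -> Q) -> P) -> P): 1 > 0.5, so result = 0.5
  ((((((P -> Q) -> P) -> Q) -> P) -> P) -> P): 0.5 ≤ 0.5, so result = 1
  ~P: Gödel ¬ of 0.5 = 0 (operand ≠ 0)
  (((((((P -> Q) -> P) -> Q) -> P) -> P) -> P) -> ~P): 1 > 0, so result = 0
  ((((((((P -> Q) -> P) -> Q) -> P) -> P) -> P) -> ~P) -> P): 0 ≤ 0.5, so result = 1
  (((((((((P -> Q) -> P) -> Q) -> P) -> P) -> P) -> ~P) -> P) -> P): 1 > 0.5, so result = 0.5
Checking all 9 assignments confirms none give a value below 0.50.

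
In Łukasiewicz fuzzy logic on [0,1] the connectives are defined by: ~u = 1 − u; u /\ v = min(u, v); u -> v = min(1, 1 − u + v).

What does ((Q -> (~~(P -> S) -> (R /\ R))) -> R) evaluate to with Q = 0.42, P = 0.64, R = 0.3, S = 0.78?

0.42

(P -> S): min(1, 1 − 0.64 + 0.78) = 1
~(P -> S): Łukasiewicz ¬ gives 1 − 1 = 0
~~(P -> S): Łukasiewicz ¬ gives 1 − 0 = 1
(R /\ R) = min(0.3, 0.3) = 0.3
(~~(P -> S) -> (R /\ R)): min(1, 1 − 1 + 0.3) = 0.3
(Q -> (~~(P -> S) -> (R /\ R))): min(1, 1 − 0.42 + 0.3) = 0.88
((Q -> (~~(P -> S) -> (R /\ R))) -> R): min(1, 1 − 0.88 + 0.3) = 0.42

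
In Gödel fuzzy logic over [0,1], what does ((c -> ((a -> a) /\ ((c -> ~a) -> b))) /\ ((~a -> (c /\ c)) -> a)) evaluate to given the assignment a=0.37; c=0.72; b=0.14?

0.37

(a -> a): 0.37 ≤ 0.37, so result = 1
~a: Gödel ¬ of 0.37 = 0 (operand ≠ 0)
(c -> ~a): 0.72 > 0, so result = 0
((c -> ~a) -> b): 0 ≤ 0.14, so result = 1
((a -> a) /\ ((c -> ~a) -> b)) = min(1, 1) = 1
(c -> ((a -> a) /\ ((c -> ~a) -> b))): 0.72 ≤ 1, so result = 1
~a: Gödel ¬ of 0.37 = 0 (operand ≠ 0)
(c /\ c) = min(0.72, 0.72) = 0.72
(~a -> (c /\ c)): 0 ≤ 0.72, so result = 1
((~a -> (c /\ c)) -> a): 1 > 0.37, so result = 0.37
((c -> ((a -> a) /\ ((c -> ~a) -> b))) /\ ((~a -> (c /\ c)) -> a)) = min(1, 0.37) = 0.37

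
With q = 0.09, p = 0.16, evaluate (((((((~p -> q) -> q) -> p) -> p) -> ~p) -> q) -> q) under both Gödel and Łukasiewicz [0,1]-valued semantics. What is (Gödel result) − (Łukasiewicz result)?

Gödel evaluation:
  ~p: Gödel ¬ of 0.16 = 0 (operand ≠ 0)
  (~p -> q): 0 ≤ 0.09, so result = 1
  ((~p -> q) -> q): 1 > 0.09, so result = 0.09
  (((~p -> q) -> q) -> p): 0.09 ≤ 0.16, so result = 1
  ((((~p -> q) -> q) -> p) -> p): 1 > 0.16, so result = 0.16
  ~p: Gödel ¬ of 0.16 = 0 (operand ≠ 0)
  (((((~p -> q) -> q) -> p) -> p) -> ~p): 0.16 > 0, so result = 0
  ((((((~p -> q) -> q) -> p) -> p) -> ~p) -> q): 0 ≤ 0.09, so result = 1
  (((((((~p -> q) -> q) -> p) -> p) -> ~p) -> q) -> q): 1 > 0.09, so result = 0.09
  Gödel value = 0.09
Łukasiewicz evaluation:
  ~p: Łukasiewicz ¬ gives 1 − 0.16 = 0.84
  (~p -> q): min(1, 1 − 0.84 + 0.09) = 0.25
  ((~p -> q) -> q): min(1, 1 − 0.25 + 0.09) = 0.84
  (((~p -> q) -> q) -> p): min(1, 1 − 0.84 + 0.16) = 0.32
  ((((~p -> q) -> q) -> p) -> p): min(1, 1 − 0.32 + 0.16) = 0.84
  ~p: Łukasiewicz ¬ gives 1 − 0.16 = 0.84
  (((((~p -> q) -> q) -> p) -> p) -> ~p): min(1, 1 − 0.84 + 0.84) = 1
  ((((((~p -> q) -> q) -> p) -> p) -> ~p) -> q): min(1, 1 − 1 + 0.09) = 0.09
  (((((((~p -> q) -> q) -> p) -> p) -> ~p) -> q) -> q): min(1, 1 − 0.09 + 0.09) = 1
  Łukasiewicz value = 1
Difference: 0.09 − 1 = -0.91

-0.91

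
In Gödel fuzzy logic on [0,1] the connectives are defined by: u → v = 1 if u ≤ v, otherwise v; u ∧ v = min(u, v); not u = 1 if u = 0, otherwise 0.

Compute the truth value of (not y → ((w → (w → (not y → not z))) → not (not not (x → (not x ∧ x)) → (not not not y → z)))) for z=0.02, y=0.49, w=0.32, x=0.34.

not y: Gödel ¬ of 0.49 = 0 (operand ≠ 0)
not y: Gödel ¬ of 0.49 = 0 (operand ≠ 0)
not z: Gödel ¬ of 0.02 = 0 (operand ≠ 0)
(not y → not z): 0 ≤ 0, so result = 1
(w → (not y → not z)): 0.32 ≤ 1, so result = 1
(w → (w → (not y → not z))): 0.32 ≤ 1, so result = 1
not x: Gödel ¬ of 0.34 = 0 (operand ≠ 0)
(not x ∧ x) = min(0, 0.34) = 0
(x → (not x ∧ x)): 0.34 > 0, so result = 0
not (x → (not x ∧ x)): Gödel ¬ of 0 = 1 (operand is 0)
not not (x → (not x ∧ x)): Gödel ¬ of 1 = 0 (operand ≠ 0)
not y: Gödel ¬ of 0.49 = 0 (operand ≠ 0)
not not y: Gödel ¬ of 0 = 1 (operand is 0)
not not not y: Gödel ¬ of 1 = 0 (operand ≠ 0)
(not not not y → z): 0 ≤ 0.02, so result = 1
(not not (x → (not x ∧ x)) → (not not not y → z)): 0 ≤ 1, so result = 1
not (not not (x → (not x ∧ x)) → (not not not y → z)): Gödel ¬ of 1 = 0 (operand ≠ 0)
((w → (w → (not y → not z))) → not (not not (x → (not x ∧ x)) → (not not not y → z))): 1 > 0, so result = 0
(not y → ((w → (w → (not y → not z))) → not (not not (x → (not x ∧ x)) → (not not not y → z)))): 0 ≤ 0, so result = 1

1.00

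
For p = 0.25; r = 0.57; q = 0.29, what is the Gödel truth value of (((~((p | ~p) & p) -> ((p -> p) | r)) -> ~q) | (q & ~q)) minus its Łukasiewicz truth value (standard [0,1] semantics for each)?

Gödel evaluation:
  ~p: Gödel ¬ of 0.25 = 0 (operand ≠ 0)
  (p | ~p) = max(0.25, 0) = 0.25
  ((p | ~p) & p) = min(0.25, 0.25) = 0.25
  ~((p | ~p) & p): Gödel ¬ of 0.25 = 0 (operand ≠ 0)
  (p -> p): 0.25 ≤ 0.25, so result = 1
  ((p -> p) | r) = max(1, 0.57) = 1
  (~((p | ~p) & p) -> ((p -> p) | r)): 0 ≤ 1, so result = 1
  ~q: Gödel ¬ of 0.29 = 0 (operand ≠ 0)
  ((~((p | ~p) & p) -> ((p -> p) | r)) -> ~q): 1 > 0, so result = 0
  ~q: Gödel ¬ of 0.29 = 0 (operand ≠ 0)
  (q & ~q) = min(0.29, 0) = 0
  (((~((p | ~p) & p) -> ((p -> p) | r)) -> ~q) | (q & ~q)) = max(0, 0) = 0
  Gödel value = 0
Łukasiewicz evaluation:
  ~p: Łukasiewicz ¬ gives 1 − 0.25 = 0.75
  (p | ~p) = max(0.25, 0.75) = 0.75
  ((p | ~p) & p) = min(0.75, 0.25) = 0.25
  ~((p | ~p) & p): Łukasiewicz ¬ gives 1 − 0.25 = 0.75
  (p -> p): min(1, 1 − 0.25 + 0.25) = 1
  ((p -> p) | r) = max(1, 0.57) = 1
  (~((p | ~p) & p) -> ((p -> p) | r)): min(1, 1 − 0.75 + 1) = 1
  ~q: Łukasiewicz ¬ gives 1 − 0.29 = 0.71
  ((~((p | ~p) & p) -> ((p -> p) | r)) -> ~q): min(1, 1 − 1 + 0.71) = 0.71
  ~q: Łukasiewicz ¬ gives 1 − 0.29 = 0.71
  (q & ~q) = min(0.29, 0.71) = 0.29
  (((~((p | ~p) & p) -> ((p -> p) | r)) -> ~q) | (q & ~q)) = max(0.71, 0.29) = 0.71
  Łukasiewicz value = 0.71
Difference: 0 − 0.71 = -0.71

-0.71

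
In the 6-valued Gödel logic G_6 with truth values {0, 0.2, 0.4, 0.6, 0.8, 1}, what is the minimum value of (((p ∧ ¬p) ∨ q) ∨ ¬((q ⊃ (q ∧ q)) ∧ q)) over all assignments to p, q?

The minimum is attained at p = 0, q = 0.2:
  ¬p: Gödel ¬ of 0 = 1 (operand is 0)
  (p ∧ ¬p) = min(0, 1) = 0
  ((p ∧ ¬p) ∨ q) = max(0, 0.2) = 0.2
  (q ∧ q) = min(0.2, 0.2) = 0.2
  (q ⊃ (q ∧ q)): 0.2 ≤ 0.2, so result = 1
  ((q ⊃ (q ∧ q)) ∧ q) = min(1, 0.2) = 0.2
  ¬((q ⊃ (q ∧ q)) ∧ q): Gödel ¬ of 0.2 = 0 (operand ≠ 0)
  (((p ∧ ¬p) ∨ q) ∨ ¬((q ⊃ (q ∧ q)) ∧ q)) = max(0.2, 0) = 0.2
Checking all 36 assignments confirms none give a value below 0.20.

0.20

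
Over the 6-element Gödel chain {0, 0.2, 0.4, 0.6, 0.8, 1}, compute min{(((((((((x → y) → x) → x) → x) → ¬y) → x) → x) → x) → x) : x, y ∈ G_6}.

The minimum is attained at x = 0.2, y = 0.2:
  (x → y): 0.2 ≤ 0.2, so result = 1
  ((x → y) → x): 1 > 0.2, so result = 0.2
  (((x → y) → x) → x): 0.2 ≤ 0.2, so result = 1
  ((((x → y) → x) → x) → x): 1 > 0.2, so result = 0.2
  ¬y: Gödel ¬ of 0.2 = 0 (operand ≠ 0)
  (((((x → y) → x) → x) → x) → ¬y): 0.2 > 0, so result = 0
  ((((((x → y) → x) → x) → x) → ¬y) → x): 0 ≤ 0.2, so result = 1
  (((((((x → y) → x) → x) → x) → ¬y) → x) → x): 1 > 0.2, so result = 0.2
  ((((((((x → y) → x) → x) → x) → ¬y) → x) → x) → x): 0.2 ≤ 0.2, so result = 1
  (((((((((x → y) → x) → x) → x) → ¬y) → x) → x) → x) → x): 1 > 0.2, so result = 0.2
Checking all 36 assignments confirms none give a value below 0.20.

0.20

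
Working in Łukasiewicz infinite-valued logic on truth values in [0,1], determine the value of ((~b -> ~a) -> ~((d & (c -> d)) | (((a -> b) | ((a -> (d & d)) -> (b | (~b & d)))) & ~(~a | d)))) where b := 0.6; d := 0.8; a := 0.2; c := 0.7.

0.20

~b: Łukasiewicz ¬ gives 1 − 0.6 = 0.4
~a: Łukasiewicz ¬ gives 1 − 0.2 = 0.8
(~b -> ~a): min(1, 1 − 0.4 + 0.8) = 1
(c -> d): min(1, 1 − 0.7 + 0.8) = 1
(d & (c -> d)) = min(0.8, 1) = 0.8
(a -> b): min(1, 1 − 0.2 + 0.6) = 1
(d & d) = min(0.8, 0.8) = 0.8
(a -> (d & d)): min(1, 1 − 0.2 + 0.8) = 1
~b: Łukasiewicz ¬ gives 1 − 0.6 = 0.4
(~b & d) = min(0.4, 0.8) = 0.4
(b | (~b & d)) = max(0.6, 0.4) = 0.6
((a -> (d & d)) -> (b | (~b & d))): min(1, 1 − 1 + 0.6) = 0.6
((a -> b) | ((a -> (d & d)) -> (b | (~b & d)))) = max(1, 0.6) = 1
~a: Łukasiewicz ¬ gives 1 − 0.2 = 0.8
(~a | d) = max(0.8, 0.8) = 0.8
~(~a | d): Łukasiewicz ¬ gives 1 − 0.8 = 0.2
(((a -> b) | ((a -> (d & d)) -> (b | (~b & d)))) & ~(~a | d)) = min(1, 0.2) = 0.2
((d & (c -> d)) | (((a -> b) | ((a -> (d & d)) -> (b | (~b & d)))) & ~(~a | d))) = max(0.8, 0.2) = 0.8
~((d & (c -> d)) | (((a -> b) | ((a -> (d & d)) -> (b | (~b & d)))) & ~(~a | d))): Łukasiewicz ¬ gives 1 − 0.8 = 0.2
((~b -> ~a) -> ~((d & (c -> d)) | (((a -> b) | ((a -> (d & d)) -> (b | (~b & d)))) & ~(~a | d)))): min(1, 1 − 1 + 0.2) = 0.2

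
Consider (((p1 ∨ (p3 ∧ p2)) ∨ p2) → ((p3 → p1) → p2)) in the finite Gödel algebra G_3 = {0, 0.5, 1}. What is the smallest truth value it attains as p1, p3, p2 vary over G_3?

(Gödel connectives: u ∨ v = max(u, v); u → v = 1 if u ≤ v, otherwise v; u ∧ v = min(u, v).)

0.00

The minimum is attained at p1 = 0.5, p3 = 0, p2 = 0:
  (p3 ∧ p2) = min(0, 0) = 0
  (p1 ∨ (p3 ∧ p2)) = max(0.5, 0) = 0.5
  ((p1 ∨ (p3 ∧ p2)) ∨ p2) = max(0.5, 0) = 0.5
  (p3 → p1): 0 ≤ 0.5, so result = 1
  ((p3 → p1) → p2): 1 > 0, so result = 0
  (((p1 ∨ (p3 ∧ p2)) ∨ p2) → ((p3 → p1) → p2)): 0.5 > 0, so result = 0
Checking all 27 assignments confirms none give a value below 0.00.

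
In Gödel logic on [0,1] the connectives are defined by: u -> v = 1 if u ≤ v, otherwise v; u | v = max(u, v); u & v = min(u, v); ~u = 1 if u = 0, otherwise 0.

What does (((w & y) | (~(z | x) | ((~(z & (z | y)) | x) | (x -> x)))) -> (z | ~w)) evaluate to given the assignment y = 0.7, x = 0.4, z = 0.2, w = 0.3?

0.20

(w & y) = min(0.3, 0.7) = 0.3
(z | x) = max(0.2, 0.4) = 0.4
~(z | x): Gödel ¬ of 0.4 = 0 (operand ≠ 0)
(z | y) = max(0.2, 0.7) = 0.7
(z & (z | y)) = min(0.2, 0.7) = 0.2
~(z & (z | y)): Gödel ¬ of 0.2 = 0 (operand ≠ 0)
(~(z & (z | y)) | x) = max(0, 0.4) = 0.4
(x -> x): 0.4 ≤ 0.4, so result = 1
((~(z & (z | y)) | x) | (x -> x)) = max(0.4, 1) = 1
(~(z | x) | ((~(z & (z | y)) | x) | (x -> x))) = max(0, 1) = 1
((w & y) | (~(z | x) | ((~(z & (z | y)) | x) | (x -> x)))) = max(0.3, 1) = 1
~w: Gödel ¬ of 0.3 = 0 (operand ≠ 0)
(z | ~w) = max(0.2, 0) = 0.2
(((w & y) | (~(z | x) | ((~(z & (z | y)) | x) | (x -> x)))) -> (z | ~w)): 1 > 0.2, so result = 0.2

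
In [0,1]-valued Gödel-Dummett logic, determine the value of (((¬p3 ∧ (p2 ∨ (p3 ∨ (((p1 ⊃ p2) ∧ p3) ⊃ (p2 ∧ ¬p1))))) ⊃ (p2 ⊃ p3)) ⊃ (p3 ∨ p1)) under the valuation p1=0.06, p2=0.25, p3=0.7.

0.70

¬p3: Gödel ¬ of 0.7 = 0 (operand ≠ 0)
(p1 ⊃ p2): 0.06 ≤ 0.25, so result = 1
((p1 ⊃ p2) ∧ p3) = min(1, 0.7) = 0.7
¬p1: Gödel ¬ of 0.06 = 0 (operand ≠ 0)
(p2 ∧ ¬p1) = min(0.25, 0) = 0
(((p1 ⊃ p2) ∧ p3) ⊃ (p2 ∧ ¬p1)): 0.7 > 0, so result = 0
(p3 ∨ (((p1 ⊃ p2) ∧ p3) ⊃ (p2 ∧ ¬p1))) = max(0.7, 0) = 0.7
(p2 ∨ (p3 ∨ (((p1 ⊃ p2) ∧ p3) ⊃ (p2 ∧ ¬p1)))) = max(0.25, 0.7) = 0.7
(¬p3 ∧ (p2 ∨ (p3 ∨ (((p1 ⊃ p2) ∧ p3) ⊃ (p2 ∧ ¬p1))))) = min(0, 0.7) = 0
(p2 ⊃ p3): 0.25 ≤ 0.7, so result = 1
((¬p3 ∧ (p2 ∨ (p3 ∨ (((p1 ⊃ p2) ∧ p3) ⊃ (p2 ∧ ¬p1))))) ⊃ (p2 ⊃ p3)): 0 ≤ 1, so result = 1
(p3 ∨ p1) = max(0.7, 0.06) = 0.7
(((¬p3 ∧ (p2 ∨ (p3 ∨ (((p1 ⊃ p2) ∧ p3) ⊃ (p2 ∧ ¬p1))))) ⊃ (p2 ⊃ p3)) ⊃ (p3 ∨ p1)): 1 > 0.7, so result = 0.7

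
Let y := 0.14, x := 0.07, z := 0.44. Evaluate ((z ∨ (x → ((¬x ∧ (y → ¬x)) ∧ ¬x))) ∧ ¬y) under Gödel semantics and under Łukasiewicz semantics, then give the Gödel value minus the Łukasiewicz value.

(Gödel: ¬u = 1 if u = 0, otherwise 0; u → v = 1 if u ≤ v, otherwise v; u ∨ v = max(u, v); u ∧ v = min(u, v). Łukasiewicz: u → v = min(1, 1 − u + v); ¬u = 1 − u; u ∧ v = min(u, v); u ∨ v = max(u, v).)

-0.86

Gödel evaluation:
  ¬x: Gödel ¬ of 0.07 = 0 (operand ≠ 0)
  ¬x: Gödel ¬ of 0.07 = 0 (operand ≠ 0)
  (y → ¬x): 0.14 > 0, so result = 0
  (¬x ∧ (y → ¬x)) = min(0, 0) = 0
  ¬x: Gödel ¬ of 0.07 = 0 (operand ≠ 0)
  ((¬x ∧ (y → ¬x)) ∧ ¬x) = min(0, 0) = 0
  (x → ((¬x ∧ (y → ¬x)) ∧ ¬x)): 0.07 > 0, so result = 0
  (z ∨ (x → ((¬x ∧ (y → ¬x)) ∧ ¬x))) = max(0.44, 0) = 0.44
  ¬y: Gödel ¬ of 0.14 = 0 (operand ≠ 0)
  ((z ∨ (x → ((¬x ∧ (y → ¬x)) ∧ ¬x))) ∧ ¬y) = min(0.44, 0) = 0
  Gödel value = 0
Łukasiewicz evaluation:
  ¬x: Łukasiewicz ¬ gives 1 − 0.07 = 0.93
  ¬x: Łukasiewicz ¬ gives 1 − 0.07 = 0.93
  (y → ¬x): min(1, 1 − 0.14 + 0.93) = 1
  (¬x ∧ (y → ¬x)) = min(0.93, 1) = 0.93
  ¬x: Łukasiewicz ¬ gives 1 − 0.07 = 0.93
  ((¬x ∧ (y → ¬x)) ∧ ¬x) = min(0.93, 0.93) = 0.93
  (x → ((¬x ∧ (y → ¬x)) ∧ ¬x)): min(1, 1 − 0.07 + 0.93) = 1
  (z ∨ (x → ((¬x ∧ (y → ¬x)) ∧ ¬x))) = max(0.44, 1) = 1
  ¬y: Łukasiewicz ¬ gives 1 − 0.14 = 0.86
  ((z ∨ (x → ((¬x ∧ (y → ¬x)) ∧ ¬x))) ∧ ¬y) = min(1, 0.86) = 0.86
  Łukasiewicz value = 0.86
Difference: 0 − 0.86 = -0.86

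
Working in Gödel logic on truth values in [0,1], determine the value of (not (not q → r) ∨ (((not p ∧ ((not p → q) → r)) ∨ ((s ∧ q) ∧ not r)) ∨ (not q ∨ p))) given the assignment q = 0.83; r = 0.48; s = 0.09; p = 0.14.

0.14

not q: Gödel ¬ of 0.83 = 0 (operand ≠ 0)
(not q → r): 0 ≤ 0.48, so result = 1
not (not q → r): Gödel ¬ of 1 = 0 (operand ≠ 0)
not p: Gödel ¬ of 0.14 = 0 (operand ≠ 0)
not p: Gödel ¬ of 0.14 = 0 (operand ≠ 0)
(not p → q): 0 ≤ 0.83, so result = 1
((not p → q) → r): 1 > 0.48, so result = 0.48
(not p ∧ ((not p → q) → r)) = min(0, 0.48) = 0
(s ∧ q) = min(0.09, 0.83) = 0.09
not r: Gödel ¬ of 0.48 = 0 (operand ≠ 0)
((s ∧ q) ∧ not r) = min(0.09, 0) = 0
((not p ∧ ((not p → q) → r)) ∨ ((s ∧ q) ∧ not r)) = max(0, 0) = 0
not q: Gödel ¬ of 0.83 = 0 (operand ≠ 0)
(not q ∨ p) = max(0, 0.14) = 0.14
(((not p ∧ ((not p → q) → r)) ∨ ((s ∧ q) ∧ not r)) ∨ (not q ∨ p)) = max(0, 0.14) = 0.14
(not (not q → r) ∨ (((not p ∧ ((not p → q) → r)) ∨ ((s ∧ q) ∧ not r)) ∨ (not q ∨ p))) = max(0, 0.14) = 0.14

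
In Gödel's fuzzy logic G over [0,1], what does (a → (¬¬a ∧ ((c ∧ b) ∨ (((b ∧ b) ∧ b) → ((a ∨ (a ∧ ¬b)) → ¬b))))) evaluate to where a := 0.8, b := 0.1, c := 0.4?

¬a: Gödel ¬ of 0.8 = 0 (operand ≠ 0)
¬¬a: Gödel ¬ of 0 = 1 (operand is 0)
(c ∧ b) = min(0.4, 0.1) = 0.1
(b ∧ b) = min(0.1, 0.1) = 0.1
((b ∧ b) ∧ b) = min(0.1, 0.1) = 0.1
¬b: Gödel ¬ of 0.1 = 0 (operand ≠ 0)
(a ∧ ¬b) = min(0.8, 0) = 0
(a ∨ (a ∧ ¬b)) = max(0.8, 0) = 0.8
¬b: Gödel ¬ of 0.1 = 0 (operand ≠ 0)
((a ∨ (a ∧ ¬b)) → ¬b): 0.8 > 0, so result = 0
(((b ∧ b) ∧ b) → ((a ∨ (a ∧ ¬b)) → ¬b)): 0.1 > 0, so result = 0
((c ∧ b) ∨ (((b ∧ b) ∧ b) → ((a ∨ (a ∧ ¬b)) → ¬b))) = max(0.1, 0) = 0.1
(¬¬a ∧ ((c ∧ b) ∨ (((b ∧ b) ∧ b) → ((a ∨ (a ∧ ¬b)) → ¬b)))) = min(1, 0.1) = 0.1
(a → (¬¬a ∧ ((c ∧ b) ∨ (((b ∧ b) ∧ b) → ((a ∨ (a ∧ ¬b)) → ¬b))))): 0.8 > 0.1, so result = 0.1

0.10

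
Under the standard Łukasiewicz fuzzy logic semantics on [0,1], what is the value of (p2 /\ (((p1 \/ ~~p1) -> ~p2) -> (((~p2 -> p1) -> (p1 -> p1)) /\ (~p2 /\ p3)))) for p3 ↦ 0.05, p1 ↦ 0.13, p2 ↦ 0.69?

0.05

~p1: Łukasiewicz ¬ gives 1 − 0.13 = 0.87
~~p1: Łukasiewicz ¬ gives 1 − 0.87 = 0.13
(p1 \/ ~~p1) = max(0.13, 0.13) = 0.13
~p2: Łukasiewicz ¬ gives 1 − 0.69 = 0.31
((p1 \/ ~~p1) -> ~p2): min(1, 1 − 0.13 + 0.31) = 1
~p2: Łukasiewicz ¬ gives 1 − 0.69 = 0.31
(~p2 -> p1): min(1, 1 − 0.31 + 0.13) = 0.82
(p1 -> p1): min(1, 1 − 0.13 + 0.13) = 1
((~p2 -> p1) -> (p1 -> p1)): min(1, 1 − 0.82 + 1) = 1
~p2: Łukasiewicz ¬ gives 1 − 0.69 = 0.31
(~p2 /\ p3) = min(0.31, 0.05) = 0.05
(((~p2 -> p1) -> (p1 -> p1)) /\ (~p2 /\ p3)) = min(1, 0.05) = 0.05
(((p1 \/ ~~p1) -> ~p2) -> (((~p2 -> p1) -> (p1 -> p1)) /\ (~p2 /\ p3))): min(1, 1 − 1 + 0.05) = 0.05
(p2 /\ (((p1 \/ ~~p1) -> ~p2) -> (((~p2 -> p1) -> (p1 -> p1)) /\ (~p2 /\ p3)))) = min(0.69, 0.05) = 0.05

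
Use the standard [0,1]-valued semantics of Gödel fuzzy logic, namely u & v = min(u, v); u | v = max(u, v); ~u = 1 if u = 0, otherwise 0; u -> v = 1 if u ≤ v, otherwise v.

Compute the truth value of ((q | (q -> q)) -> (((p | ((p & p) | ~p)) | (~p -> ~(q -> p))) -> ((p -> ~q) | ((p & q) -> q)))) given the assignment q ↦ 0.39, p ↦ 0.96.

(q -> q): 0.39 ≤ 0.39, so result = 1
(q | (q -> q)) = max(0.39, 1) = 1
(p & p) = min(0.96, 0.96) = 0.96
~p: Gödel ¬ of 0.96 = 0 (operand ≠ 0)
((p & p) | ~p) = max(0.96, 0) = 0.96
(p | ((p & p) | ~p)) = max(0.96, 0.96) = 0.96
~p: Gödel ¬ of 0.96 = 0 (operand ≠ 0)
(q -> p): 0.39 ≤ 0.96, so result = 1
~(q -> p): Gödel ¬ of 1 = 0 (operand ≠ 0)
(~p -> ~(q -> p)): 0 ≤ 0, so result = 1
((p | ((p & p) | ~p)) | (~p -> ~(q -> p))) = max(0.96, 1) = 1
~q: Gödel ¬ of 0.39 = 0 (operand ≠ 0)
(p -> ~q): 0.96 > 0, so result = 0
(p & q) = min(0.96, 0.39) = 0.39
((p & q) -> q): 0.39 ≤ 0.39, so result = 1
((p -> ~q) | ((p & q) -> q)) = max(0, 1) = 1
(((p | ((p & p) | ~p)) | (~p -> ~(q -> p))) -> ((p -> ~q) | ((p & q) -> q))): 1 ≤ 1, so result = 1
((q | (q -> q)) -> (((p | ((p & p) | ~p)) | (~p -> ~(q -> p))) -> ((p -> ~q) | ((p & q) -> q)))): 1 ≤ 1, so result = 1

1.00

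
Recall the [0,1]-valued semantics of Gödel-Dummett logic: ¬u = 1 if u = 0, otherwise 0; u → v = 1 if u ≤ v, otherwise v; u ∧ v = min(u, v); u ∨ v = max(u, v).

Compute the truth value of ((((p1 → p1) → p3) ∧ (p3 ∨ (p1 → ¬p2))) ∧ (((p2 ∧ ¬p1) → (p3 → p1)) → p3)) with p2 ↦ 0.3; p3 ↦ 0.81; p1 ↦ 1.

(p1 → p1): 1 ≤ 1, so result = 1
((p1 → p1) → p3): 1 > 0.81, so result = 0.81
¬p2: Gödel ¬ of 0.3 = 0 (operand ≠ 0)
(p1 → ¬p2): 1 > 0, so result = 0
(p3 ∨ (p1 → ¬p2)) = max(0.81, 0) = 0.81
(((p1 → p1) → p3) ∧ (p3 ∨ (p1 → ¬p2))) = min(0.81, 0.81) = 0.81
¬p1: Gödel ¬ of 1 = 0 (operand ≠ 0)
(p2 ∧ ¬p1) = min(0.3, 0) = 0
(p3 → p1): 0.81 ≤ 1, so result = 1
((p2 ∧ ¬p1) → (p3 → p1)): 0 ≤ 1, so result = 1
(((p2 ∧ ¬p1) → (p3 → p1)) → p3): 1 > 0.81, so result = 0.81
((((p1 → p1) → p3) ∧ (p3 ∨ (p1 → ¬p2))) ∧ (((p2 ∧ ¬p1) → (p3 → p1)) → p3)) = min(0.81, 0.81) = 0.81

0.81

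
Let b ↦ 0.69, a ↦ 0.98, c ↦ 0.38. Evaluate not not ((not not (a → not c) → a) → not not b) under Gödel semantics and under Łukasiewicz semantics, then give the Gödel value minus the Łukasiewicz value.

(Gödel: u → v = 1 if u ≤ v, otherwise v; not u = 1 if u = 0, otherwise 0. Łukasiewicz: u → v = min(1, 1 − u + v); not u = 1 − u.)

Gödel evaluation:
  not c: Gödel ¬ of 0.38 = 0 (operand ≠ 0)
  (a → not c): 0.98 > 0, so result = 0
  not (a → not c): Gödel ¬ of 0 = 1 (operand is 0)
  not not (a → not c): Gödel ¬ of 1 = 0 (operand ≠ 0)
  (not not (a → not c) → a): 0 ≤ 0.98, so result = 1
  not b: Gödel ¬ of 0.69 = 0 (operand ≠ 0)
  not not b: Gödel ¬ of 0 = 1 (operand is 0)
  ((not not (a → not c) → a) → not not b): 1 ≤ 1, so result = 1
  not ((not not (a → not c) → a) → not not b): Gödel ¬ of 1 = 0 (operand ≠ 0)
  not not ((not not (a → not c) → a) → not not b): Gödel ¬ of 0 = 1 (operand is 0)
  Gödel value = 1
Łukasiewicz evaluation:
  not c: Łukasiewicz ¬ gives 1 − 0.38 = 0.62
  (a → not c): min(1, 1 − 0.98 + 0.62) = 0.64
  not (a → not c): Łukasiewicz ¬ gives 1 − 0.64 = 0.36
  not not (a → not c): Łukasiewicz ¬ gives 1 − 0.36 = 0.64
  (not not (a → not c) → a): min(1, 1 − 0.64 + 0.98) = 1
  not b: Łukasiewicz ¬ gives 1 − 0.69 = 0.31
  not not b: Łukasiewicz ¬ gives 1 − 0.31 = 0.69
  ((not not (a → not c) → a) → not not b): min(1, 1 − 1 + 0.69) = 0.69
  not ((not not (a → not c) → a) → not not b): Łukasiewicz ¬ gives 1 − 0.69 = 0.31
  not not ((not not (a → not c) → a) → not not b): Łukasiewicz ¬ gives 1 − 0.31 = 0.69
  Łukasiewicz value = 0.69
Difference: 1 − 0.69 = 0.31

0.31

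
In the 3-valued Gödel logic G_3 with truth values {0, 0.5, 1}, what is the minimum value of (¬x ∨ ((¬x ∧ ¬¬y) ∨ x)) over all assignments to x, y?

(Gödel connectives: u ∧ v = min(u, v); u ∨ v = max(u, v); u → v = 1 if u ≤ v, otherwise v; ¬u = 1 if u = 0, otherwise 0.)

0.50

The minimum is attained at x = 0.5, y = 0:
  ¬x: Gödel ¬ of 0.5 = 0 (operand ≠ 0)
  ¬x: Gödel ¬ of 0.5 = 0 (operand ≠ 0)
  ¬y: Gödel ¬ of 0 = 1 (operand is 0)
  ¬¬y: Gödel ¬ of 1 = 0 (operand ≠ 0)
  (¬x ∧ ¬¬y) = min(0, 0) = 0
  ((¬x ∧ ¬¬y) ∨ x) = max(0, 0.5) = 0.5
  (¬x ∨ ((¬x ∧ ¬¬y) ∨ x)) = max(0, 0.5) = 0.5
Checking all 9 assignments confirms none give a value below 0.50.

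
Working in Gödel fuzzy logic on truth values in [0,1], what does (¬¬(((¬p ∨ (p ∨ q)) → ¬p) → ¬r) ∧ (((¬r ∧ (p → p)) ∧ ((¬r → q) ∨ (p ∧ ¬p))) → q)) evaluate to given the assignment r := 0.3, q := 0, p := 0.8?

¬p: Gödel ¬ of 0.8 = 0 (operand ≠ 0)
(p ∨ q) = max(0.8, 0) = 0.8
(¬p ∨ (p ∨ q)) = max(0, 0.8) = 0.8
¬p: Gödel ¬ of 0.8 = 0 (operand ≠ 0)
((¬p ∨ (p ∨ q)) → ¬p): 0.8 > 0, so result = 0
¬r: Gödel ¬ of 0.3 = 0 (operand ≠ 0)
(((¬p ∨ (p ∨ q)) → ¬p) → ¬r): 0 ≤ 0, so result = 1
¬(((¬p ∨ (p ∨ q)) → ¬p) → ¬r): Gödel ¬ of 1 = 0 (operand ≠ 0)
¬¬(((¬p ∨ (p ∨ q)) → ¬p) → ¬r): Gödel ¬ of 0 = 1 (operand is 0)
¬r: Gödel ¬ of 0.3 = 0 (operand ≠ 0)
(p → p): 0.8 ≤ 0.8, so result = 1
(¬r ∧ (p → p)) = min(0, 1) = 0
¬r: Gödel ¬ of 0.3 = 0 (operand ≠ 0)
(¬r → q): 0 ≤ 0, so result = 1
¬p: Gödel ¬ of 0.8 = 0 (operand ≠ 0)
(p ∧ ¬p) = min(0.8, 0) = 0
((¬r → q) ∨ (p ∧ ¬p)) = max(1, 0) = 1
((¬r ∧ (p → p)) ∧ ((¬r → q) ∨ (p ∧ ¬p))) = min(0, 1) = 0
(((¬r ∧ (p → p)) ∧ ((¬r → q) ∨ (p ∧ ¬p))) → q): 0 ≤ 0, so result = 1
(¬¬(((¬p ∨ (p ∨ q)) → ¬p) → ¬r) ∧ (((¬r ∧ (p → p)) ∧ ((¬r → q) ∨ (p ∧ ¬p))) → q)) = min(1, 1) = 1

1.00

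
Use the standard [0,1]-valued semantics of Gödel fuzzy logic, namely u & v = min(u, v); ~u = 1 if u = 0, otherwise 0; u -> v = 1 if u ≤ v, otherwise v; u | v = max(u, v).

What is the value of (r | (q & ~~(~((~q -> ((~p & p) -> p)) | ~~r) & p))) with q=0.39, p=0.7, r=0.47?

0.47

~q: Gödel ¬ of 0.39 = 0 (operand ≠ 0)
~p: Gödel ¬ of 0.7 = 0 (operand ≠ 0)
(~p & p) = min(0, 0.7) = 0
((~p & p) -> p): 0 ≤ 0.7, so result = 1
(~q -> ((~p & p) -> p)): 0 ≤ 1, so result = 1
~r: Gödel ¬ of 0.47 = 0 (operand ≠ 0)
~~r: Gödel ¬ of 0 = 1 (operand is 0)
((~q -> ((~p & p) -> p)) | ~~r) = max(1, 1) = 1
~((~q -> ((~p & p) -> p)) | ~~r): Gödel ¬ of 1 = 0 (operand ≠ 0)
(~((~q -> ((~p & p) -> p)) | ~~r) & p) = min(0, 0.7) = 0
~(~((~q -> ((~p & p) -> p)) | ~~r) & p): Gödel ¬ of 0 = 1 (operand is 0)
~~(~((~q -> ((~p & p) -> p)) | ~~r) & p): Gödel ¬ of 1 = 0 (operand ≠ 0)
(q & ~~(~((~q -> ((~p & p) -> p)) | ~~r) & p)) = min(0.39, 0) = 0
(r | (q & ~~(~((~q -> ((~p & p) -> p)) | ~~r) & p))) = max(0.47, 0) = 0.47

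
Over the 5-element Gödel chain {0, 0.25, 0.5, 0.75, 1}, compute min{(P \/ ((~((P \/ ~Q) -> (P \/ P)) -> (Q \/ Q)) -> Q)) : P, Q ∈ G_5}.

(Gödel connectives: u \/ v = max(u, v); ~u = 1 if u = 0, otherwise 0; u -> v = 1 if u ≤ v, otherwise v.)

The minimum is attained at P = 0, Q = 0.25:
  ~Q: Gödel ¬ of 0.25 = 0 (operand ≠ 0)
  (P \/ ~Q) = max(0, 0) = 0
  (P \/ P) = max(0, 0) = 0
  ((P \/ ~Q) -> (P \/ P)): 0 ≤ 0, so result = 1
  ~((P \/ ~Q) -> (P \/ P)): Gödel ¬ of 1 = 0 (operand ≠ 0)
  (Q \/ Q) = max(0.25, 0.25) = 0.25
  (~((P \/ ~Q) -> (P \/ P)) -> (Q \/ Q)): 0 ≤ 0.25, so result = 1
  ((~((P \/ ~Q) -> (P \/ P)) -> (Q \/ Q)) -> Q): 1 > 0.25, so result = 0.25
  (P \/ ((~((P \/ ~Q) -> (P \/ P)) -> (Q \/ Q)) -> Q)) = max(0, 0.25) = 0.25
Checking all 25 assignments confirms none give a value below 0.25.

0.25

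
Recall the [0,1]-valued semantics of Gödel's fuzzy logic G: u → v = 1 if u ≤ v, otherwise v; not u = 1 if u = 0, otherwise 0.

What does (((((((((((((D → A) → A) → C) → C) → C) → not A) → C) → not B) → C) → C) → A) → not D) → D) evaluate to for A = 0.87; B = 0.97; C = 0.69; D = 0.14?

1.00

(D → A): 0.14 ≤ 0.87, so result = 1
((D → A) → A): 1 > 0.87, so result = 0.87
(((D → A) → A) → C): 0.87 > 0.69, so result = 0.69
((((D → A) → A) → C) → C): 0.69 ≤ 0.69, so result = 1
(((((D → A) → A) → C) → C) → C): 1 > 0.69, so result = 0.69
not A: Gödel ¬ of 0.87 = 0 (operand ≠ 0)
((((((D → A) → A) → C) → C) → C) → not A): 0.69 > 0, so result = 0
(((((((D → A) → A) → C) → C) → C) → not A) → C): 0 ≤ 0.69, so result = 1
not B: Gödel ¬ of 0.97 = 0 (operand ≠ 0)
((((((((D → A) → A) → C) → C) → C) → not A) → C) → not B): 1 > 0, so result = 0
(((((((((D → A) → A) → C) → C) → C) → not A) → C) → not B) → C): 0 ≤ 0.69, so result = 1
((((((((((D → A) → A) → C) → C) → C) → not A) → C) → not B) → C) → C): 1 > 0.69, so result = 0.69
(((((((((((D → A) → A) → C) → C) → C) → not A) → C) → not B) → C) → C) → A): 0.69 ≤ 0.87, so result = 1
not D: Gödel ¬ of 0.14 = 0 (operand ≠ 0)
((((((((((((D → A) → A) → C) → C) → C) → not A) → C) → not B) → C) → C) → A) → not D): 1 > 0, so result = 0
(((((((((((((D → A) → A) → C) → C) → C) → not A) → C) → not B) → C) → C) → A) → not D) → D): 0 ≤ 0.14, so result = 1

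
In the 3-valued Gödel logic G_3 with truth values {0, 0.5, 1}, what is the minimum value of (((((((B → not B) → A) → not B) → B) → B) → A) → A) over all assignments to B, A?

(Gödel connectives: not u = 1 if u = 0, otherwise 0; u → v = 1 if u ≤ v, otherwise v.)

0.50

The minimum is attained at B = 0.5, A = 0.5:
  not B: Gödel ¬ of 0.5 = 0 (operand ≠ 0)
  (B → not B): 0.5 > 0, so result = 0
  ((B → not B) → A): 0 ≤ 0.5, so result = 1
  not B: Gödel ¬ of 0.5 = 0 (operand ≠ 0)
  (((B → not B) → A) → not B): 1 > 0, so result = 0
  ((((B → not B) → A) → not B) → B): 0 ≤ 0.5, so result = 1
  (((((B → not B) → A) → not B) → B) → B): 1 > 0.5, so result = 0.5
  ((((((B → not B) → A) → not B) → B) → B) → A): 0.5 ≤ 0.5, so result = 1
  (((((((B → not B) → A) → not B) → B) → B) → A) → A): 1 > 0.5, so result = 0.5
Checking all 9 assignments confirms none give a value below 0.50.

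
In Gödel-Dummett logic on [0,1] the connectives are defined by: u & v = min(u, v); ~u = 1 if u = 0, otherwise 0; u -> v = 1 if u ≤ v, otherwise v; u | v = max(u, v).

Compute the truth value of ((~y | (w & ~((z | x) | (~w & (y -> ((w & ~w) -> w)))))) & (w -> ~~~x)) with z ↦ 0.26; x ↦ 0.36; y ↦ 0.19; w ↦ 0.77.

~y: Gödel ¬ of 0.19 = 0 (operand ≠ 0)
(z | x) = max(0.26, 0.36) = 0.36
~w: Gödel ¬ of 0.77 = 0 (operand ≠ 0)
~w: Gödel ¬ of 0.77 = 0 (operand ≠ 0)
(w & ~w) = min(0.77, 0) = 0
((w & ~w) -> w): 0 ≤ 0.77, so result = 1
(y -> ((w & ~w) -> w)): 0.19 ≤ 1, so result = 1
(~w & (y -> ((w & ~w) -> w))) = min(0, 1) = 0
((z | x) | (~w & (y -> ((w & ~w) -> w)))) = max(0.36, 0) = 0.36
~((z | x) | (~w & (y -> ((w & ~w) -> w)))): Gödel ¬ of 0.36 = 0 (operand ≠ 0)
(w & ~((z | x) | (~w & (y -> ((w & ~w) -> w))))) = min(0.77, 0) = 0
(~y | (w & ~((z | x) | (~w & (y -> ((w & ~w) -> w)))))) = max(0, 0) = 0
~x: Gödel ¬ of 0.36 = 0 (operand ≠ 0)
~~x: Gödel ¬ of 0 = 1 (operand is 0)
~~~x: Gödel ¬ of 1 = 0 (operand ≠ 0)
(w -> ~~~x): 0.77 > 0, so result = 0
((~y | (w & ~((z | x) | (~w & (y -> ((w & ~w) -> w)))))) & (w -> ~~~x)) = min(0, 0) = 0

0.00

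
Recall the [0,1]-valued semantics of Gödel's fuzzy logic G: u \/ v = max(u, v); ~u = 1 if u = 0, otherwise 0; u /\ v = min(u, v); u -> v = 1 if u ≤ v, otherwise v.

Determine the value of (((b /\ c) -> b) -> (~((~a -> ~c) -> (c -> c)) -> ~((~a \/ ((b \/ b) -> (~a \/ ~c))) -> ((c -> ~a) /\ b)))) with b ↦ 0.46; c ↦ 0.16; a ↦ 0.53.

1.00

(b /\ c) = min(0.46, 0.16) = 0.16
((b /\ c) -> b): 0.16 ≤ 0.46, so result = 1
~a: Gödel ¬ of 0.53 = 0 (operand ≠ 0)
~c: Gödel ¬ of 0.16 = 0 (operand ≠ 0)
(~a -> ~c): 0 ≤ 0, so result = 1
(c -> c): 0.16 ≤ 0.16, so result = 1
((~a -> ~c) -> (c -> c)): 1 ≤ 1, so result = 1
~((~a -> ~c) -> (c -> c)): Gödel ¬ of 1 = 0 (operand ≠ 0)
~a: Gödel ¬ of 0.53 = 0 (operand ≠ 0)
(b \/ b) = max(0.46, 0.46) = 0.46
~a: Gödel ¬ of 0.53 = 0 (operand ≠ 0)
~c: Gödel ¬ of 0.16 = 0 (operand ≠ 0)
(~a \/ ~c) = max(0, 0) = 0
((b \/ b) -> (~a \/ ~c)): 0.46 > 0, so result = 0
(~a \/ ((b \/ b) -> (~a \/ ~c))) = max(0, 0) = 0
~a: Gödel ¬ of 0.53 = 0 (operand ≠ 0)
(c -> ~a): 0.16 > 0, so result = 0
((c -> ~a) /\ b) = min(0, 0.46) = 0
((~a \/ ((b \/ b) -> (~a \/ ~c))) -> ((c -> ~a) /\ b)): 0 ≤ 0, so result = 1
~((~a \/ ((b \/ b) -> (~a \/ ~c))) -> ((c -> ~a) /\ b)): Gödel ¬ of 1 = 0 (operand ≠ 0)
(~((~a -> ~c) -> (c -> c)) -> ~((~a \/ ((b \/ b) -> (~a \/ ~c))) -> ((c -> ~a) /\ b))): 0 ≤ 0, so result = 1
(((b /\ c) -> b) -> (~((~a -> ~c) -> (c -> c)) -> ~((~a \/ ((b \/ b) -> (~a \/ ~c))) -> ((c -> ~a) /\ b)))): 1 ≤ 1, so result = 1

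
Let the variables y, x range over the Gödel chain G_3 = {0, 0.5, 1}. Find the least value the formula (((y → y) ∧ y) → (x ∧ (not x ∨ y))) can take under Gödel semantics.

0.00

The minimum is attained at y = 0.5, x = 0:
  (y → y): 0.5 ≤ 0.5, so result = 1
  ((y → y) ∧ y) = min(1, 0.5) = 0.5
  not x: Gödel ¬ of 0 = 1 (operand is 0)
  (not x ∨ y) = max(1, 0.5) = 1
  (x ∧ (not x ∨ y)) = min(0, 1) = 0
  (((y → y) ∧ y) → (x ∧ (not x ∨ y))): 0.5 > 0, so result = 0
Checking all 9 assignments confirms none give a value below 0.00.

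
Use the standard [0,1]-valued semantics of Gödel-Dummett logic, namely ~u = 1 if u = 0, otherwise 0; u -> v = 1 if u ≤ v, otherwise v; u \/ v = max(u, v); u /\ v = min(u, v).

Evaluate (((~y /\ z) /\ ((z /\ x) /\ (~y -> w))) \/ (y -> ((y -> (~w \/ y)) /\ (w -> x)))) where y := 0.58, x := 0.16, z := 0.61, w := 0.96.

~y: Gödel ¬ of 0.58 = 0 (operand ≠ 0)
(~y /\ z) = min(0, 0.61) = 0
(z /\ x) = min(0.61, 0.16) = 0.16
~y: Gödel ¬ of 0.58 = 0 (operand ≠ 0)
(~y -> w): 0 ≤ 0.96, so result = 1
((z /\ x) /\ (~y -> w)) = min(0.16, 1) = 0.16
((~y /\ z) /\ ((z /\ x) /\ (~y -> w))) = min(0, 0.16) = 0
~w: Gödel ¬ of 0.96 = 0 (operand ≠ 0)
(~w \/ y) = max(0, 0.58) = 0.58
(y -> (~w \/ y)): 0.58 ≤ 0.58, so result = 1
(w -> x): 0.96 > 0.16, so result = 0.16
((y -> (~w \/ y)) /\ (w -> x)) = min(1, 0.16) = 0.16
(y -> ((y -> (~w \/ y)) /\ (w -> x))): 0.58 > 0.16, so result = 0.16
(((~y /\ z) /\ ((z /\ x) /\ (~y -> w))) \/ (y -> ((y -> (~w \/ y)) /\ (w -> x)))) = max(0, 0.16) = 0.16

0.16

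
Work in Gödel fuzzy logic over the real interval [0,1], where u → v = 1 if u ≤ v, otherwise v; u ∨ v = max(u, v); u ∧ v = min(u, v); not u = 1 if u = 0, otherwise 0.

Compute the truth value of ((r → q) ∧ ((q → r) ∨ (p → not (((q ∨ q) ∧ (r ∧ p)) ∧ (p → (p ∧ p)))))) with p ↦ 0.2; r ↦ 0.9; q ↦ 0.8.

(r → q): 0.9 > 0.8, so result = 0.8
(q → r): 0.8 ≤ 0.9, so result = 1
(q ∨ q) = max(0.8, 0.8) = 0.8
(r ∧ p) = min(0.9, 0.2) = 0.2
((q ∨ q) ∧ (r ∧ p)) = min(0.8, 0.2) = 0.2
(p ∧ p) = min(0.2, 0.2) = 0.2
(p → (p ∧ p)): 0.2 ≤ 0.2, so result = 1
(((q ∨ q) ∧ (r ∧ p)) ∧ (p → (p ∧ p))) = min(0.2, 1) = 0.2
not (((q ∨ q) ∧ (r ∧ p)) ∧ (p → (p ∧ p))): Gödel ¬ of 0.2 = 0 (operand ≠ 0)
(p → not (((q ∨ q) ∧ (r ∧ p)) ∧ (p → (p ∧ p)))): 0.2 > 0, so result = 0
((q → r) ∨ (p → not (((q ∨ q) ∧ (r ∧ p)) ∧ (p → (p ∧ p))))) = max(1, 0) = 1
((r → q) ∧ ((q → r) ∨ (p → not (((q ∨ q) ∧ (r ∧ p)) ∧ (p → (p ∧ p)))))) = min(0.8, 1) = 0.8

0.80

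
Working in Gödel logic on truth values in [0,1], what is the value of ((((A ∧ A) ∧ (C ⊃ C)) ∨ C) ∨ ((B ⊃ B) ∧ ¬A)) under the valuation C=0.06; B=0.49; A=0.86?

0.86

(A ∧ A) = min(0.86, 0.86) = 0.86
(C ⊃ C): 0.06 ≤ 0.06, so result = 1
((A ∧ A) ∧ (C ⊃ C)) = min(0.86, 1) = 0.86
(((A ∧ A) ∧ (C ⊃ C)) ∨ C) = max(0.86, 0.06) = 0.86
(B ⊃ B): 0.49 ≤ 0.49, so result = 1
¬A: Gödel ¬ of 0.86 = 0 (operand ≠ 0)
((B ⊃ B) ∧ ¬A) = min(1, 0) = 0
((((A ∧ A) ∧ (C ⊃ C)) ∨ C) ∨ ((B ⊃ B) ∧ ¬A)) = max(0.86, 0) = 0.86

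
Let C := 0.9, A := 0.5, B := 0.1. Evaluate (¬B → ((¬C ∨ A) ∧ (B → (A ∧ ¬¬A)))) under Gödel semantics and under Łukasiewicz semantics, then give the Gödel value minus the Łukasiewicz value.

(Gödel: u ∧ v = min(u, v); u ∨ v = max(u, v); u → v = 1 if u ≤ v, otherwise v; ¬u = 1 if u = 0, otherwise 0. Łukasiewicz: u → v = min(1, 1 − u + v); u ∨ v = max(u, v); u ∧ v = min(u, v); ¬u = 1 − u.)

Gödel evaluation:
  ¬B: Gödel ¬ of 0.1 = 0 (operand ≠ 0)
  ¬C: Gödel ¬ of 0.9 = 0 (operand ≠ 0)
  (¬C ∨ A) = max(0, 0.5) = 0.5
  ¬A: Gödel ¬ of 0.5 = 0 (operand ≠ 0)
  ¬¬A: Gödel ¬ of 0 = 1 (operand is 0)
  (A ∧ ¬¬A) = min(0.5, 1) = 0.5
  (B → (A ∧ ¬¬A)): 0.1 ≤ 0.5, so result = 1
  ((¬C ∨ A) ∧ (B → (A ∧ ¬¬A))) = min(0.5, 1) = 0.5
  (¬B → ((¬C ∨ A) ∧ (B → (A ∧ ¬¬A)))): 0 ≤ 0.5, so result = 1
  Gödel value = 1
Łukasiewicz evaluation:
  ¬B: Łukasiewicz ¬ gives 1 − 0.1 = 0.9
  ¬C: Łukasiewicz ¬ gives 1 − 0.9 = 0.1
  (¬C ∨ A) = max(0.1, 0.5) = 0.5
  ¬A: Łukasiewicz ¬ gives 1 − 0.5 = 0.5
  ¬¬A: Łukasiewicz ¬ gives 1 − 0.5 = 0.5
  (A ∧ ¬¬A) = min(0.5, 0.5) = 0.5
  (B → (A ∧ ¬¬A)): min(1, 1 − 0.1 + 0.5) = 1
  ((¬C ∨ A) ∧ (B → (A ∧ ¬¬A))) = min(0.5, 1) = 0.5
  (¬B → ((¬C ∨ A) ∧ (B → (A ∧ ¬¬A)))): min(1, 1 − 0.9 + 0.5) = 0.6
  Łukasiewicz value = 0.6
Difference: 1 − 0.6 = 0.40

0.40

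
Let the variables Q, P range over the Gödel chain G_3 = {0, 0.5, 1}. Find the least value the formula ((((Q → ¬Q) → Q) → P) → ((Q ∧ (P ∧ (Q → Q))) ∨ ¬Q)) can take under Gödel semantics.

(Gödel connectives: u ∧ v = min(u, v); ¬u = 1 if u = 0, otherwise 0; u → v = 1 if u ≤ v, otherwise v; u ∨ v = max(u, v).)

0.50

The minimum is attained at Q = 0.5, P = 1:
  ¬Q: Gödel ¬ of 0.5 = 0 (operand ≠ 0)
  (Q → ¬Q): 0.5 > 0, so result = 0
  ((Q → ¬Q) → Q): 0 ≤ 0.5, so result = 1
  (((Q → ¬Q) → Q) → P): 1 ≤ 1, so result = 1
  (Q → Q): 0.5 ≤ 0.5, so result = 1
  (P ∧ (Q → Q)) = min(1, 1) = 1
  (Q ∧ (P ∧ (Q → Q))) = min(0.5, 1) = 0.5
  ¬Q: Gödel ¬ of 0.5 = 0 (operand ≠ 0)
  ((Q ∧ (P ∧ (Q → Q))) ∨ ¬Q) = max(0.5, 0) = 0.5
  ((((Q → ¬Q) → Q) → P) → ((Q ∧ (P ∧ (Q → Q))) ∨ ¬Q)): 1 > 0.5, so result = 0.5
Checking all 9 assignments confirms none give a value below 0.50.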